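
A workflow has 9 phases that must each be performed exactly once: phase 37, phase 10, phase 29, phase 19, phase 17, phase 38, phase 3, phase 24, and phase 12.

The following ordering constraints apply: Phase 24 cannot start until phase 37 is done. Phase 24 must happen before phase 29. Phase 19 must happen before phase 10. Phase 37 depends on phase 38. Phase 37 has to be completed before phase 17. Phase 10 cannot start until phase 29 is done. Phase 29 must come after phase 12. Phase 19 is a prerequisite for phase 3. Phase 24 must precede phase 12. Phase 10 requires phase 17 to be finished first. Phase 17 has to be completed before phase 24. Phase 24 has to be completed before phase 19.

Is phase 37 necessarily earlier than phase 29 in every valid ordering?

Yes

Chaining the stated constraints: phase 37 → phase 24 → phase 29.
So phase 37 must precede phase 29 in any valid ordering.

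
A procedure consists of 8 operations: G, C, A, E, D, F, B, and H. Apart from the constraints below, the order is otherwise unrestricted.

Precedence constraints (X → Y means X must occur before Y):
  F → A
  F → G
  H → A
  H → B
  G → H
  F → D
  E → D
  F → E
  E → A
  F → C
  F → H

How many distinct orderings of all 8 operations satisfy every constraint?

F is the only operation with nothing required before it, so every ordering starts there.
Enumerating by repeatedly choosing an available operation (one whose prerequisites are all placed) gives 182 distinct complete orderings.

182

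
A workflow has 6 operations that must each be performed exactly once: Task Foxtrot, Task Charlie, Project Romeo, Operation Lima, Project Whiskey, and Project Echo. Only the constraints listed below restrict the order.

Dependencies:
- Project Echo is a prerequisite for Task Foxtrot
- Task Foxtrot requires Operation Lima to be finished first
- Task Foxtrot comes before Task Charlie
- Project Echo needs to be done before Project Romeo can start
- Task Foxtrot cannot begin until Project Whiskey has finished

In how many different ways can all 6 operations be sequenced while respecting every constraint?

3 operations have no prerequisites (Operation Lima, Project Whiskey, Project Echo), so any of them could come first.
Enumerating by repeatedly choosing an available operation (one whose prerequisites are all placed) gives 24 distinct complete orderings.

24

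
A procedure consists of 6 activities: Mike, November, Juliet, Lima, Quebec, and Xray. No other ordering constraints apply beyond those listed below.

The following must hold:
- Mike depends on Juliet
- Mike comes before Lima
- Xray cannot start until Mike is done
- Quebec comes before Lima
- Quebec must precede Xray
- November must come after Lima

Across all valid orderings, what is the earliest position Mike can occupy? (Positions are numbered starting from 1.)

The only activity forced before Mike (directly or transitively) is Juliet.
With 1 mandatory predecessor, the earliest Mike can sit is position 1+1 = 2, and placing just that one first achieves it.

2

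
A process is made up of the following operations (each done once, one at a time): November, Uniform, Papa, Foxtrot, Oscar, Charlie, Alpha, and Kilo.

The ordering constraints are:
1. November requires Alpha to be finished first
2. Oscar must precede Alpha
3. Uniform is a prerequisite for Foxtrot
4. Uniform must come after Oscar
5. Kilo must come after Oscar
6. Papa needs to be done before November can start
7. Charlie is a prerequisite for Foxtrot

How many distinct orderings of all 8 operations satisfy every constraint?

860

3 operations have no prerequisites (Papa, Oscar, Charlie), so any of them could come first.
Systematically extending each partial ordering one operation at a time and counting, there are 860 complete orderings.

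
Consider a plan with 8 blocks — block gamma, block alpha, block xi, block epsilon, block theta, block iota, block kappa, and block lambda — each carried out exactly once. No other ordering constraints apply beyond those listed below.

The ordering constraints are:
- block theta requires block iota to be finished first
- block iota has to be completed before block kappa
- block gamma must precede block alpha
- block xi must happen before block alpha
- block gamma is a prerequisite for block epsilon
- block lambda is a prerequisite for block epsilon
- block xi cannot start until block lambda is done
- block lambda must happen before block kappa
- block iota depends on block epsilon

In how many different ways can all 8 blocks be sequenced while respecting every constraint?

70

2 blocks have no prerequisites (block gamma, block lambda), so any of them could come first.
Systematically extending each partial ordering one block at a time and counting, there are 70 complete orderings.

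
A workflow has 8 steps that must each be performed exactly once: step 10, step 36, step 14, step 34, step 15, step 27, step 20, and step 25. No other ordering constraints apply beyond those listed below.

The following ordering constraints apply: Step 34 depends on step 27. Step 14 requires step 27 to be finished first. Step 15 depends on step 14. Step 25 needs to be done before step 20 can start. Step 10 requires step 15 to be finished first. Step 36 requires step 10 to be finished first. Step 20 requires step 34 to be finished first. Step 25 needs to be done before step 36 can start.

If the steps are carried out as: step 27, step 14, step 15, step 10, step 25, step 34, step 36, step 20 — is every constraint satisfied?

Every stated constraint is respected: step 27 sits at position 1, ahead of step 34 at position 6, and each of the other listed pairs likewise has the predecessor earlier in the sequence.

Yes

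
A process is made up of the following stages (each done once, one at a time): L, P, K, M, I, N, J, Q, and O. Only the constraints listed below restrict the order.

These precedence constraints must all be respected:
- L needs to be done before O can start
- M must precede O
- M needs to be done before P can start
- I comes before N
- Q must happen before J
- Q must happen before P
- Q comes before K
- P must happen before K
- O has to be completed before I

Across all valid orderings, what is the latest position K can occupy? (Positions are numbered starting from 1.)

K has no required successors, so nothing stops it from going last (position 9).

9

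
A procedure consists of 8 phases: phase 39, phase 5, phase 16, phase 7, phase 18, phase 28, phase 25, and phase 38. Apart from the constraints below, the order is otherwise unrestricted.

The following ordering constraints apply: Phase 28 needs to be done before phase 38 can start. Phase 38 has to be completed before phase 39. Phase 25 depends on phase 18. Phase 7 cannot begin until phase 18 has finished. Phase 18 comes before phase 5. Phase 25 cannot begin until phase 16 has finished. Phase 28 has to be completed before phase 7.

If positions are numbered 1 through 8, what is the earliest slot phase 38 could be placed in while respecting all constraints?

Working backwards through the constraints from phase 38, its only required predecessor is phase 28.
With 1 mandatory predecessor, the earliest phase 38 can sit is position 1+1 = 2, and placing just that one first achieves it.

2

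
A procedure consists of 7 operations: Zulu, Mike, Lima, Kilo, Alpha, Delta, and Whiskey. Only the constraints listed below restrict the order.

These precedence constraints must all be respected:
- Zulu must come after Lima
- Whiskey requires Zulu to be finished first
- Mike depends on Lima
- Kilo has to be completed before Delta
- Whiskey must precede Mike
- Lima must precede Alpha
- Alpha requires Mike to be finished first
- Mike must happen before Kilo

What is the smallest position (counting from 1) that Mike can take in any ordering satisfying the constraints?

4

Working backwards through the constraints from Mike, its full set of required predecessors is Zulu, Lima, Whiskey — 3 of them.
So at minimum 3 operations come before Mike, putting Mike no earlier than position 4. That position is achievable by scheduling exactly those predecessors first.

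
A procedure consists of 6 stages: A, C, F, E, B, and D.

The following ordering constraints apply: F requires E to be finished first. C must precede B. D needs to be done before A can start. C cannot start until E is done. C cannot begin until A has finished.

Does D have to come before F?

Nothing in the constraints links D and F; they are unordered relative to each other.
So D can come before F or after — it is not forced.

No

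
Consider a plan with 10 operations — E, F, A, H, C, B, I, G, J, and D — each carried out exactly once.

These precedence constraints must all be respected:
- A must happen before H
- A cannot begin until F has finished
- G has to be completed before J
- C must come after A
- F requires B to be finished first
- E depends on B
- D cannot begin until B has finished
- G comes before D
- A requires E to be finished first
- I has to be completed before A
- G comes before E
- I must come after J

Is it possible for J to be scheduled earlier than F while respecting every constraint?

Yes

No chain of constraints runs from F to J, so F is not required to come first.
So a valid ordering placing J earlier than F exists.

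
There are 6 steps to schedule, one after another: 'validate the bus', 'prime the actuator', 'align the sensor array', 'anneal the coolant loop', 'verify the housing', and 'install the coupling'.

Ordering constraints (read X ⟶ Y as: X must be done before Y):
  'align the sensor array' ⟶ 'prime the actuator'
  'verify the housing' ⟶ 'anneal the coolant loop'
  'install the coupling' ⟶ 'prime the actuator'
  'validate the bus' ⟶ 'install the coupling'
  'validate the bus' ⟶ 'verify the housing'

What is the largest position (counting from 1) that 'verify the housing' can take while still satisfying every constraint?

5

Following the constraints forward from 'verify the housing', its only required successor is 'anneal the coolant loop'.
So at least 1 step follows 'verify the housing', putting 'verify the housing' no later than position 5. That position is achievable by scheduling everything else first.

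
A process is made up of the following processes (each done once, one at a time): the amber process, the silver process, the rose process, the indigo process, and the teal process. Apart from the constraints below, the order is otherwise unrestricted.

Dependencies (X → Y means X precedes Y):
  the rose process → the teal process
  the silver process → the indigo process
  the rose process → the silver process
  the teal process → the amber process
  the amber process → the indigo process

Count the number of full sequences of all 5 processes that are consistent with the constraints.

3

The rose process is the only process with nothing required before it, so every ordering starts there.
Systematically extending each partial ordering one process at a time and counting, there are 3 complete orderings.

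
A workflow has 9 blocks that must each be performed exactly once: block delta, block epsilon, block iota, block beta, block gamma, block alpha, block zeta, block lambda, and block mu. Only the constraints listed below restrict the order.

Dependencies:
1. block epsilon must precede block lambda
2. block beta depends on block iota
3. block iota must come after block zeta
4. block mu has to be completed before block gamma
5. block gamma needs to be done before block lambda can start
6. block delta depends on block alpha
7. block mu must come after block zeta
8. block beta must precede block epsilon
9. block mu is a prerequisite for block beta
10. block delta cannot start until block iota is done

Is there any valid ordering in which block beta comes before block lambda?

The constraints force block beta before block lambda, so yes — every valid ordering has block beta earlier.

Yes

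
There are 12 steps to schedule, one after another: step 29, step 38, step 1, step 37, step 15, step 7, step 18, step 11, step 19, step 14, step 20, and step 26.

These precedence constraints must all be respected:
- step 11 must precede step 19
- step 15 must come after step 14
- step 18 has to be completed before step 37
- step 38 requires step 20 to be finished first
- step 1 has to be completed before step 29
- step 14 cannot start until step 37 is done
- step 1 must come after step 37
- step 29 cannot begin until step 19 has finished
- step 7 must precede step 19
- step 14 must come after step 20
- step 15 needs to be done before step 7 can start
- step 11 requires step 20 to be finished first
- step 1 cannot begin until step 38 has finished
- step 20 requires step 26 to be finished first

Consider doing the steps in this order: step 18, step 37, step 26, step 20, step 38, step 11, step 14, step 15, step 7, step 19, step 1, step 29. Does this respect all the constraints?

Every stated constraint is respected: step 37 sits at position 2, ahead of step 1 at position 11, and each of the other listed pairs likewise has the predecessor earlier in the sequence.

Yes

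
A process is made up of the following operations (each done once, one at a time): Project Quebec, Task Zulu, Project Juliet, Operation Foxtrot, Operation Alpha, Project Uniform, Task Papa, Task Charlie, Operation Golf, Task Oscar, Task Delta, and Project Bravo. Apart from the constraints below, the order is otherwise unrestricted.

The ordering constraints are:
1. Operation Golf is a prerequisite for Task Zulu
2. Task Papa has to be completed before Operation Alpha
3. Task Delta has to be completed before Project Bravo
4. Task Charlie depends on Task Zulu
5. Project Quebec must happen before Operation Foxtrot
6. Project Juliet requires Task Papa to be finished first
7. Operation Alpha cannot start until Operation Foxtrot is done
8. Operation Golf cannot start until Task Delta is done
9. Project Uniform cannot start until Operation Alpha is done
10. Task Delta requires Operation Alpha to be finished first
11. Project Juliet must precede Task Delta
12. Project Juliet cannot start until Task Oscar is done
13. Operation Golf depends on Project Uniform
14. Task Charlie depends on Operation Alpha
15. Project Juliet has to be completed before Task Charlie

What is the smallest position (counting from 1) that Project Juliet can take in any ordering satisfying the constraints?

Working backwards through the constraints from Project Juliet, its full set of required predecessors is Task Papa, Task Oscar — 2 of them.
With 2 mandatory predecessors, the earliest Project Juliet can sit is position 2+1 = 3, and placing just those 2 first achieves it.

3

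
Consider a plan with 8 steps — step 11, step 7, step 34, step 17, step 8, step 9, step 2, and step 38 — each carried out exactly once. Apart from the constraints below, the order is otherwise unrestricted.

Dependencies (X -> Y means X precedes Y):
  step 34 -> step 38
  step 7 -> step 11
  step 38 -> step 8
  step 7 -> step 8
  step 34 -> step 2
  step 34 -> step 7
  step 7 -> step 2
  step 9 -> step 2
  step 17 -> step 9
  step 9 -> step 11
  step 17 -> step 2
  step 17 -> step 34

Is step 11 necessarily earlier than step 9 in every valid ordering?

There is a chain step 9 → step 11, which puts step 9 before step 11.
So step 11 does not have to come before step 9 — it cannot.

No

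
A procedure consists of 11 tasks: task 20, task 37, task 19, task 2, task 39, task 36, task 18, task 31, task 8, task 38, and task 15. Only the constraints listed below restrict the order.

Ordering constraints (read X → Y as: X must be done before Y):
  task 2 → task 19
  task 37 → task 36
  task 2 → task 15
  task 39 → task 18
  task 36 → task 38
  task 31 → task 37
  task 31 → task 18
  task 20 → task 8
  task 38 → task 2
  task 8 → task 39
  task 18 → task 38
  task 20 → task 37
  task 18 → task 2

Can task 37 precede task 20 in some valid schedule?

No

The constraints give a chain task 20 → task 37, which forces task 20 before task 37.
Hence task 37 can never be scheduled before task 20.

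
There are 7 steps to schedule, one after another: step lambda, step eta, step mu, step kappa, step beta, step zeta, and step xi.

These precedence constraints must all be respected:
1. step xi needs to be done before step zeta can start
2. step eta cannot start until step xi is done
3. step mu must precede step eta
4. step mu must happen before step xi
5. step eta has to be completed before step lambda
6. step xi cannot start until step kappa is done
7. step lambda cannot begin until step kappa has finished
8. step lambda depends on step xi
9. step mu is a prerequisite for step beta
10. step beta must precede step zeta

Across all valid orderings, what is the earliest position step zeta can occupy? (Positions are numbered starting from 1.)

Every step that must precede step zeta has to come before it. Tracing all chains that end at step zeta, those steps are: step mu, step kappa, step beta, step xi — 4 in total.
So at minimum 4 steps come before step zeta, putting step zeta no earlier than position 5. That position is achievable by scheduling exactly those predecessors first.

5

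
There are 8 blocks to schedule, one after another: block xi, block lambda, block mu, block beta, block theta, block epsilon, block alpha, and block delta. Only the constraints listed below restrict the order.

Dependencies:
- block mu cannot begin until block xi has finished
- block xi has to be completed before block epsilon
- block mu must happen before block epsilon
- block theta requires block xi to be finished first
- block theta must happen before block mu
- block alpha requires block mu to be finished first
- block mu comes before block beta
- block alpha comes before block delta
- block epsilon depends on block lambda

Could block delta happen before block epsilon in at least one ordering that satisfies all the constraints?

No chain of constraints runs from block epsilon to block delta, so block epsilon is not required to come first.
That means at least one valid schedule has block delta before block epsilon.

Yes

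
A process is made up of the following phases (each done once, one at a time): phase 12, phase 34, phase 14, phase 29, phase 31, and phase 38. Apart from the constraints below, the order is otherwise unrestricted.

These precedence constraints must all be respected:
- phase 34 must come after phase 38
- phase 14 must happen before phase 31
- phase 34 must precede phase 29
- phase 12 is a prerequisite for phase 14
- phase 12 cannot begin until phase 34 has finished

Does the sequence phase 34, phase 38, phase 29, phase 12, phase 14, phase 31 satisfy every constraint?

The sequence places phase 34 ahead of phase 38.
That contradicts the constraint that phase 38 must precede phase 34.

No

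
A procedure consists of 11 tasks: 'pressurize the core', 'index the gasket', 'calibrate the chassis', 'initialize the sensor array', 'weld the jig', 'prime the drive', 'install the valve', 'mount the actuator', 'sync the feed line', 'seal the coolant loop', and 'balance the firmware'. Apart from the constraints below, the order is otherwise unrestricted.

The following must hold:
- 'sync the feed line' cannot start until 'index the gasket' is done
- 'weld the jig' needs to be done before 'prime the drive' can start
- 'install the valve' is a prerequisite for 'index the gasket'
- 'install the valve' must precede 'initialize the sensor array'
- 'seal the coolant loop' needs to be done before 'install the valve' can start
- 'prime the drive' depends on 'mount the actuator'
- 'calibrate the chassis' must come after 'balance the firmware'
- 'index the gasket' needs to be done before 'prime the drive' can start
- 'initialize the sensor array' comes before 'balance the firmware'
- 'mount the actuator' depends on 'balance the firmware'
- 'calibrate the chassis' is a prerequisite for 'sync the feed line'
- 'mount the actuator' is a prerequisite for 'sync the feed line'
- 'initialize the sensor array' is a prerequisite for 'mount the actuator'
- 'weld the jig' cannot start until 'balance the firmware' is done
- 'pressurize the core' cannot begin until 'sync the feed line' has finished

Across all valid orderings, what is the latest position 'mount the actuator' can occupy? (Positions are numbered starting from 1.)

8

Every task that must follow 'mount the actuator' has to come after it. Tracing all chains starting from 'mount the actuator', those tasks are: 'pressurize the core', 'prime the drive', 'sync the feed line' — 3 in total.
So at least 3 tasks follow 'mount the actuator', putting 'mount the actuator' no later than position 8. That position is achievable by scheduling everything else first.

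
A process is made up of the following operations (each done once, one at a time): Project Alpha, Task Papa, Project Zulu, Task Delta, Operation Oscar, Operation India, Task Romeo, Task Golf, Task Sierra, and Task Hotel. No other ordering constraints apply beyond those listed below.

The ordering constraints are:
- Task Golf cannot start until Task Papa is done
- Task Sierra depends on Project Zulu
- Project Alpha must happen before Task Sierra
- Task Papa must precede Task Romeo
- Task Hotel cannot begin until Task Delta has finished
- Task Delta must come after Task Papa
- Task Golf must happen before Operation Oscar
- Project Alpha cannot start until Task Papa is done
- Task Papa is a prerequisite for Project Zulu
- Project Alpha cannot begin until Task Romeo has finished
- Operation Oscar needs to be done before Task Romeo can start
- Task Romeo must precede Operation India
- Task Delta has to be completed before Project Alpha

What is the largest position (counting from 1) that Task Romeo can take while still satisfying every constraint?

7

Following every chain forward from Task Romeo, the operations that must come later are Project Alpha, Operation India, Task Sierra — 3 of them.
With 3 mandatory successors out of 10 operations total, the latest slot for Task Romeo is 10−3 = 7, and it's reachable by doing all non-successors before Task Romeo.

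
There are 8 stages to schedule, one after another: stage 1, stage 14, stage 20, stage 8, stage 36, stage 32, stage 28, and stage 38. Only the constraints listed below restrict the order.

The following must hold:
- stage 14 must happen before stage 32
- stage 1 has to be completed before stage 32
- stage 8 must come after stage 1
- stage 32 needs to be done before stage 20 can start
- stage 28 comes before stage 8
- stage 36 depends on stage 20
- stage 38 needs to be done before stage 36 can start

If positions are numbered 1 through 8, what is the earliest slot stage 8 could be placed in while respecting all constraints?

3

The stages that are forced before stage 8, directly or transitively, are stage 1, stage 28. That's 2 stages.
With 2 mandatory predecessors, the earliest stage 8 can sit is position 2+1 = 3, and placing just those 2 first achieves it.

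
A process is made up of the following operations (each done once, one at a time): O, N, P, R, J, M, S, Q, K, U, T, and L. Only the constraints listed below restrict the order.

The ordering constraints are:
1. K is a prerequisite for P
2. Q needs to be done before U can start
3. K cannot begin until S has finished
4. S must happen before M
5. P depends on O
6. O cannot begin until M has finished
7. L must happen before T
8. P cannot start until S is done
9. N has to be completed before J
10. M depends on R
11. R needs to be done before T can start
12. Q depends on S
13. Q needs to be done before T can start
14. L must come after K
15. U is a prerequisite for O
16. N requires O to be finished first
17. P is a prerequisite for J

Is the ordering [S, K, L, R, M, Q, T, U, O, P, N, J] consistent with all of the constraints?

Checking each listed constraint against this order: for instance, S is in position 1 and P in position 10, so that constraint holds — and the remaining constraints check out the same way.

Yes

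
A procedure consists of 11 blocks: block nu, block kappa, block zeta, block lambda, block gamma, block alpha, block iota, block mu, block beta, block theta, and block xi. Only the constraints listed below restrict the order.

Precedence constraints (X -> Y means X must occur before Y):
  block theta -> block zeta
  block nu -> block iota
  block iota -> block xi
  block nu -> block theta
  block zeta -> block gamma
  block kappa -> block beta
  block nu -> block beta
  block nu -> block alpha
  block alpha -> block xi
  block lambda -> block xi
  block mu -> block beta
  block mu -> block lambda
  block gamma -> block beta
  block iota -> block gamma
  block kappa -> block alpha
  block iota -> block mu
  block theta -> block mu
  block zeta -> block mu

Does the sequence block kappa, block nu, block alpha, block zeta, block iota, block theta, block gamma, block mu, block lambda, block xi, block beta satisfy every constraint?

Here block theta comes after block zeta.
Since block theta is required before block zeta, the ordering is invalid.

No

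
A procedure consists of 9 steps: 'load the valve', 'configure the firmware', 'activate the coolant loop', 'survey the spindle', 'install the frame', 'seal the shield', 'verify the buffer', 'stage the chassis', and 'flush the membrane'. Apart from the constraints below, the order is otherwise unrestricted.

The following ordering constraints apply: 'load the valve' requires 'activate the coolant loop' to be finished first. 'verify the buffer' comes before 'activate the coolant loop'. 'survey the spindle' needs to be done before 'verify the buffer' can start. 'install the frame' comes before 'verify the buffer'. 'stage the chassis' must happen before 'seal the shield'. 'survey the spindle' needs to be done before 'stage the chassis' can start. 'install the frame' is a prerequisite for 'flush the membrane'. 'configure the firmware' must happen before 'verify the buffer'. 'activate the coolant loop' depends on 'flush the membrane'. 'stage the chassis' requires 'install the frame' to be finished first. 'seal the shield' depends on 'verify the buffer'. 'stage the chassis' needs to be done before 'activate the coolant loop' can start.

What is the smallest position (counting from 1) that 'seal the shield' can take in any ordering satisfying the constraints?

The steps that are forced before 'seal the shield', directly or transitively, are 'configure the firmware', 'survey the spindle', 'install the frame', 'verify the buffer', 'stage the chassis'. That's 5 steps.
So at minimum 5 steps come before 'seal the shield', putting 'seal the shield' no earlier than position 6. That position is achievable by scheduling exactly those predecessors first.

6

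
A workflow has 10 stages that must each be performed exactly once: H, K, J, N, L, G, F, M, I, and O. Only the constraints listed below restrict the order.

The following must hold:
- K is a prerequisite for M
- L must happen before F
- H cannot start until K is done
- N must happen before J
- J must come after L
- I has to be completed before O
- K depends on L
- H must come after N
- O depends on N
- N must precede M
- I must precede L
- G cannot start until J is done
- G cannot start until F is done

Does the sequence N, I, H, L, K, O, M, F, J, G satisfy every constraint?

No

In the proposed order, H appears before K.
Since K is required before H, the ordering is invalid.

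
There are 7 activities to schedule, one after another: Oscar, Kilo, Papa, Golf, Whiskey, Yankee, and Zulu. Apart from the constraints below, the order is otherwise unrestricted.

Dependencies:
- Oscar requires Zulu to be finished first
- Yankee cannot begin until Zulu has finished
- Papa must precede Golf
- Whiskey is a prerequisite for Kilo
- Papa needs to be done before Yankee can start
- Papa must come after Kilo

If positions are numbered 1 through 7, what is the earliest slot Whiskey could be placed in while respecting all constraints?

1

Nothing is required before Whiskey; it can be the very first activity.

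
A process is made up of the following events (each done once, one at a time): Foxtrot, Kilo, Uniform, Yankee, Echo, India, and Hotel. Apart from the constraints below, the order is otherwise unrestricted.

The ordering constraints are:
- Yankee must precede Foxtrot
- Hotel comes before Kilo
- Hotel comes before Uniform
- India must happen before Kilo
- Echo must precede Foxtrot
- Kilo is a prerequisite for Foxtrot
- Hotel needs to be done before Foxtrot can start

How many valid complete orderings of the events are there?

The events with no prerequisites are Yankee, Echo, India, Hotel; any of them can be placed first.
Enumerating by repeatedly choosing an available event (one whose prerequisites are all placed) gives 190 distinct complete orderings.

190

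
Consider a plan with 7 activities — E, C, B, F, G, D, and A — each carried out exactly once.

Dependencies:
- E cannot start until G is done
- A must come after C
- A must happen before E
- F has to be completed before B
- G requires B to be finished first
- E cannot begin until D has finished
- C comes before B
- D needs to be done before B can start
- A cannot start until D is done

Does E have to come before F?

No

The constraints actually force F before E (via F → B → G → E), not the other way around.
So E never precedes F.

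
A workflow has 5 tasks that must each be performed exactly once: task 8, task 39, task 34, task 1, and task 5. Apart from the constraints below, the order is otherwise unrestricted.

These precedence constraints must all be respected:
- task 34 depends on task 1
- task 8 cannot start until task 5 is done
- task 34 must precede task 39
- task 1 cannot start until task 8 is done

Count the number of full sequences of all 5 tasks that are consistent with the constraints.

1

Only task 5 has no prerequisites, so it must go first.
Continuing from there, at each step only one task has all its prerequisites placed, so the ordering is fully determined — there is exactly 1.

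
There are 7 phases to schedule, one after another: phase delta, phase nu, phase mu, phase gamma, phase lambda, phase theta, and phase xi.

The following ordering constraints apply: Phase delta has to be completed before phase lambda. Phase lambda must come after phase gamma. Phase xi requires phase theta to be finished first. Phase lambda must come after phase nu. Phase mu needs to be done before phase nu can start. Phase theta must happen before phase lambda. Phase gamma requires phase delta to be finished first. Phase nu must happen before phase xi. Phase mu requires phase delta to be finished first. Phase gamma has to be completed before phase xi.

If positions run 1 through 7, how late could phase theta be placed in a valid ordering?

The phases that are forced after phase theta, directly or by a chain of constraints, are phase lambda, phase xi. That's 2 phases.
So at least 2 phases follow phase theta, putting phase theta no later than position 5. That position is achievable by scheduling everything else first.

5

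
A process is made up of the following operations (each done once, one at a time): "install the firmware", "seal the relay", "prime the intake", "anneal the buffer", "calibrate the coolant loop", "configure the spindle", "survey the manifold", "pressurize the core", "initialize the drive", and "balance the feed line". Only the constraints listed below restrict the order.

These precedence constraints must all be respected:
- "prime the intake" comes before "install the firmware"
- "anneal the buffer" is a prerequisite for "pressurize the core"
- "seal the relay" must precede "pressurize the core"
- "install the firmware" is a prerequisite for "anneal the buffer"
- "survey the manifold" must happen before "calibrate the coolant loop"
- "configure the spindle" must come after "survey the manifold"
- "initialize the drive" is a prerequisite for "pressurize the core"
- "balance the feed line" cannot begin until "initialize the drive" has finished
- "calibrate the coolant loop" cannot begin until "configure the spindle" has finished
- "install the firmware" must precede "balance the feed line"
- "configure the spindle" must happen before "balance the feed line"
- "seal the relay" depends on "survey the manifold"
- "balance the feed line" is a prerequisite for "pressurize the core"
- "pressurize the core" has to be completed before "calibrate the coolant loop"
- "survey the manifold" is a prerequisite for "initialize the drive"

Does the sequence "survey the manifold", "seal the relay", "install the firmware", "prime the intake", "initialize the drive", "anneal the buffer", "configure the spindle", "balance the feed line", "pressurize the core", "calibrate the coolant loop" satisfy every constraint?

In the proposed order, "install the firmware" appears before "prime the intake".
That contradicts the constraint that "prime the intake" must precede "install the firmware".

No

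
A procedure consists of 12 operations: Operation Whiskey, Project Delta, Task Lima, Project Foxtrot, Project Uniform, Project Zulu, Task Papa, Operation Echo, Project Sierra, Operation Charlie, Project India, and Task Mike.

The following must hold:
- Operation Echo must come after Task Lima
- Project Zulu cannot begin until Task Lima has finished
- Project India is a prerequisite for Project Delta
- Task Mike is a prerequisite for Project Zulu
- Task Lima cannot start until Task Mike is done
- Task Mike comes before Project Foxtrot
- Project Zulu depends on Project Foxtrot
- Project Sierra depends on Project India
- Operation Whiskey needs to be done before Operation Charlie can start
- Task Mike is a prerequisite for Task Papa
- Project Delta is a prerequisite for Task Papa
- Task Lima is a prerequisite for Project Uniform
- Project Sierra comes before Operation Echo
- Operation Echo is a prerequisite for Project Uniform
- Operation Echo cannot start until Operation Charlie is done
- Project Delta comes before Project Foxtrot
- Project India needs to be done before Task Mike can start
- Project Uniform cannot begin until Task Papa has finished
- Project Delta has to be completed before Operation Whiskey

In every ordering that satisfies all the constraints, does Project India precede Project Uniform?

Yes

Tracing the constraints gives a chain: Project India → Project Sierra → Operation Echo → Project Uniform.
So Project India must precede Project Uniform in any valid ordering.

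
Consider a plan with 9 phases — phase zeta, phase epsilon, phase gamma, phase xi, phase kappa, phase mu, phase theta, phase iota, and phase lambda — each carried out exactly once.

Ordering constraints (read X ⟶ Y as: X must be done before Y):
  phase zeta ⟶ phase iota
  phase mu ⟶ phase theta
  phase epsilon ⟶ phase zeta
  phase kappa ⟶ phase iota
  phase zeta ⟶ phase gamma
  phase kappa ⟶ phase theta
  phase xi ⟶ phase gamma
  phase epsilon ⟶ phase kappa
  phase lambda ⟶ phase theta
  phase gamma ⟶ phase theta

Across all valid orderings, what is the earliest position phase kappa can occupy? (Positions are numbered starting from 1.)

2

The only phase forced before phase kappa (directly or transitively) is phase epsilon.
With 1 mandatory predecessor, the earliest phase kappa can sit is position 1+1 = 2, and placing just that one first achieves it.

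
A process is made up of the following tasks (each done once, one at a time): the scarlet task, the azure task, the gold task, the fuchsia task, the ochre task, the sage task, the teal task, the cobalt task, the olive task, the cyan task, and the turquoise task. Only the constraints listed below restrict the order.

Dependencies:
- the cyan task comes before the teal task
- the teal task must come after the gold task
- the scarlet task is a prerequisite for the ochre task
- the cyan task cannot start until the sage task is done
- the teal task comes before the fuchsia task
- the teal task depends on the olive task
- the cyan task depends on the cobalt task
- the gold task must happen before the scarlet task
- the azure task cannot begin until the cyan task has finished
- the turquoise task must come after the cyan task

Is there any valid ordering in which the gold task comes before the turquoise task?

Yes

Nothing in the constraints forces the turquoise task before the gold task — there is no chain from the turquoise task to the gold task.
That means at least one valid schedule has the gold task before the turquoise task.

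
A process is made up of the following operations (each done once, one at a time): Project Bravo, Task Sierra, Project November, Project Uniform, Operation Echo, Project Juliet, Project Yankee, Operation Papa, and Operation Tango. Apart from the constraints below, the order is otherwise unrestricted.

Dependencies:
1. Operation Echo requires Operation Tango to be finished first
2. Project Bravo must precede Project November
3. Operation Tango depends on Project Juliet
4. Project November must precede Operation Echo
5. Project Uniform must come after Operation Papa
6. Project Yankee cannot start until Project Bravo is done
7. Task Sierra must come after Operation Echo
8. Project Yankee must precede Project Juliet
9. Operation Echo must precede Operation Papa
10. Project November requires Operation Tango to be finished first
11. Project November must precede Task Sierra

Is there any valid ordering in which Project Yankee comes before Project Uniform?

Every valid ordering already has Project Yankee before Project Uniform (the constraints require it), so in particular at least one does.

Yes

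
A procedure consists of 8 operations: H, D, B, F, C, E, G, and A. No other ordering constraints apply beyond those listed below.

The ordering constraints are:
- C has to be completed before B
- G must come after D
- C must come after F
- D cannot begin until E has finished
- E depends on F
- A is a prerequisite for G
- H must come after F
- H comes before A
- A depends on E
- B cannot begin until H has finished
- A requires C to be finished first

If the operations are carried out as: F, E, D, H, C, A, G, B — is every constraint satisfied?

Checking each listed constraint against this order: for instance, E is in position 2 and A in position 6, so that constraint holds — and the remaining constraints check out the same way.

Yes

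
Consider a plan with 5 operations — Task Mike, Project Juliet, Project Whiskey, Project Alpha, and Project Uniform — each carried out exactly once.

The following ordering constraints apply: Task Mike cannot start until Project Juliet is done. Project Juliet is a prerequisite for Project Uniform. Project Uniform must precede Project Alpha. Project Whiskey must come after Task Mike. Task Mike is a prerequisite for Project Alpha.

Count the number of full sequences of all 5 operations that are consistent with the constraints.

Only Project Juliet has no prerequisites, so it must go first.
Enumerating by repeatedly choosing an available operation (one whose prerequisites are all placed) gives 5 distinct complete orderings.

5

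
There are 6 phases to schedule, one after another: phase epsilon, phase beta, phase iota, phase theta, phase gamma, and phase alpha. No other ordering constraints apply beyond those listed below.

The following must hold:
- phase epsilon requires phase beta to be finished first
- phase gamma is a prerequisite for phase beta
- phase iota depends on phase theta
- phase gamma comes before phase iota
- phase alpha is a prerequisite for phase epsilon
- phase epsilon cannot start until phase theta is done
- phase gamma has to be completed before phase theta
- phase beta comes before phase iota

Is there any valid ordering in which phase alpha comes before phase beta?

Nothing in the constraints forces phase beta before phase alpha — there is no chain from phase beta to phase alpha.
That means at least one valid schedule has phase alpha before phase beta.

Yes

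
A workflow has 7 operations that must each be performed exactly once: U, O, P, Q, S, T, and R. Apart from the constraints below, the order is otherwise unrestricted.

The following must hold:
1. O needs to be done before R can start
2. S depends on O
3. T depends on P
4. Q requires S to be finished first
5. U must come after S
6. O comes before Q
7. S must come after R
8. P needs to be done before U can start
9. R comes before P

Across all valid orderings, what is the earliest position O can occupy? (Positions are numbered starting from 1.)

1

O has no prerequisites at all, so it can go in position 1.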